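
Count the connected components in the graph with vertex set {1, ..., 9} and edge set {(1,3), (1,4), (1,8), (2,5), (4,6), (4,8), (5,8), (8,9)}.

Step 1: Build adjacency list from edges:
  1: 3, 4, 8
  2: 5
  3: 1
  4: 1, 6, 8
  5: 2, 8
  6: 4
  7: (none)
  8: 1, 4, 5, 9
  9: 8

Step 2: Run BFS/DFS from vertex 1:
  Visited: {1, 3, 4, 8, 6, 5, 9, 2}
  Reached 8 of 9 vertices

Step 3: Only 8 of 9 vertices reached. Graph is disconnected.
Connected components: {1, 2, 3, 4, 5, 6, 8, 9}, {7}
Number of connected components: 2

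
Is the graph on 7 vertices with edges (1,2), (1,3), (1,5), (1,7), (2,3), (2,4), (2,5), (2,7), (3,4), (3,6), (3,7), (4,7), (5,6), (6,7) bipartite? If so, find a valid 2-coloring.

Step 1: Attempt 2-coloring using BFS:
  Start at vertex 1, assign color 0
  Color vertex 2 with color 1 (neighbor of 1)
  Color vertex 3 with color 1 (neighbor of 1)
  Color vertex 5 with color 1 (neighbor of 1)
  Color vertex 7 with color 1 (neighbor of 1)

Step 2: Conflict found! Vertices 2 and 3 are adjacent but have the same color.
This means the graph contains an odd cycle.

The graph is NOT bipartite.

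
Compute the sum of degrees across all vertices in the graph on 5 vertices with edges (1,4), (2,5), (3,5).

Step 1: Count edges incident to each vertex:
  deg(1) = 1 (neighbors: 4)
  deg(2) = 1 (neighbors: 5)
  deg(3) = 1 (neighbors: 5)
  deg(4) = 1 (neighbors: 1)
  deg(5) = 2 (neighbors: 2, 3)

Step 2: Sum all degrees:
  1 + 1 + 1 + 1 + 2 = 6

Verification: sum of degrees = 2 * |E| = 2 * 3 = 6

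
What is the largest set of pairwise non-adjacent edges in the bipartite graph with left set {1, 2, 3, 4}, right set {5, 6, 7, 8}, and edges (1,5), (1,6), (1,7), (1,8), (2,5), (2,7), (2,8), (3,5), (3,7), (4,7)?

Step 1: List the neighbors of each left vertex:
  1: 5, 6, 7, 8
  2: 5, 7, 8
  3: 5, 7
  4: 7

Step 2: Greedily match left vertices, then look for augmenting paths:
  Match 1 -- 6
  Match 2 -- 8
  Match 3 -- 5
  Match 4 -- 7
  No augmenting path remains.

Step 3: Verify this is maximum:
  Matching size 4 = min(|L|, |R|) = min(4, 4), which is an upper bound, so this matching is maximum.

Maximum matching: {(1,6), (2,8), (3,5), (4,7)}
Size: 4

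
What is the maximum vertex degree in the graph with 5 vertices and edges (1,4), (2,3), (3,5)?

Step 1: Count edges incident to each vertex:
  deg(1) = 1 (neighbors: 4)
  deg(2) = 1 (neighbors: 3)
  deg(3) = 2 (neighbors: 2, 5)
  deg(4) = 1 (neighbors: 1)
  deg(5) = 1 (neighbors: 3)

Step 2: Find maximum:
  max(1, 1, 2, 1, 1) = 2 (vertex 3)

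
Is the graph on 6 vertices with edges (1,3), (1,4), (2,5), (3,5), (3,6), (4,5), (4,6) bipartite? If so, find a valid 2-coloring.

Step 1: Attempt 2-coloring using BFS:
  Start at vertex 1, assign color 0
  Color vertex 3 with color 1 (neighbor of 1)
  Color vertex 4 with color 1 (neighbor of 1)
  Color vertex 5 with color 0 (neighbor of 3)
  Color vertex 6 with color 0 (neighbor of 3)
  Color vertex 2 with color 1 (neighbor of 5)

Step 2: 2-coloring succeeded. No conflicts found.
  Set A (color 0): {1, 5, 6}
  Set B (color 1): {2, 3, 4}

The graph is bipartite with partition {1, 5, 6}, {2, 3, 4}.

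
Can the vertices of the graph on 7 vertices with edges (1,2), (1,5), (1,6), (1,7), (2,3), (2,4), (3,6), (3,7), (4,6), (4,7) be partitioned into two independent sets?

Step 1: Attempt 2-coloring using BFS:
  Start at vertex 1, assign color 0
  Color vertex 2 with color 1 (neighbor of 1)
  Color vertex 5 with color 1 (neighbor of 1)
  Color vertex 6 with color 1 (neighbor of 1)
  Color vertex 7 with color 1 (neighbor of 1)
  Color vertex 3 with color 0 (neighbor of 2)
  Color vertex 4 with color 0 (neighbor of 2)

Step 2: 2-coloring succeeded. No conflicts found.
  Set A (color 0): {1, 3, 4}
  Set B (color 1): {2, 5, 6, 7}

The graph is bipartite with partition {1, 3, 4}, {2, 5, 6, 7}.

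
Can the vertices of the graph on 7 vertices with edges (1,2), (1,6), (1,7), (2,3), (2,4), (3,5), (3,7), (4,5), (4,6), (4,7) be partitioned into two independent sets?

Step 1: Attempt 2-coloring using BFS:
  Start at vertex 1, assign color 0
  Color vertex 2 with color 1 (neighbor of 1)
  Color vertex 6 with color 1 (neighbor of 1)
  Color vertex 7 with color 1 (neighbor of 1)
  Color vertex 3 with color 0 (neighbor of 2)
  Color vertex 4 with color 0 (neighbor of 2)
  Color vertex 5 with color 1 (neighbor of 3)

Step 2: 2-coloring succeeded. No conflicts found.
  Set A (color 0): {1, 3, 4}
  Set B (color 1): {2, 5, 6, 7}

The graph is bipartite with partition {1, 3, 4}, {2, 5, 6, 7}.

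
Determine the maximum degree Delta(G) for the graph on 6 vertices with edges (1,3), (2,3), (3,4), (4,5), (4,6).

Step 1: Count edges incident to each vertex:
  deg(1) = 1 (neighbors: 3)
  deg(2) = 1 (neighbors: 3)
  deg(3) = 3 (neighbors: 1, 2, 4)
  deg(4) = 3 (neighbors: 3, 5, 6)
  deg(5) = 1 (neighbors: 4)
  deg(6) = 1 (neighbors: 4)

Step 2: Find maximum:
  max(1, 1, 3, 3, 1, 1) = 3 (vertex 3)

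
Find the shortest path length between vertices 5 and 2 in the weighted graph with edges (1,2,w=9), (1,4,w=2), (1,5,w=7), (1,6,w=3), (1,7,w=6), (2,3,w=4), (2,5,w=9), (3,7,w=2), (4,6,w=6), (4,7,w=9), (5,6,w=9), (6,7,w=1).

Step 1: Build adjacency list with weights:
  1: 2(w=9), 4(w=2), 5(w=7), 6(w=3), 7(w=6)
  2: 1(w=9), 3(w=4), 5(w=9)
  3: 2(w=4), 7(w=2)
  4: 1(w=2), 6(w=6), 7(w=9)
  5: 1(w=7), 2(w=9), 6(w=9)
  6: 1(w=3), 4(w=6), 5(w=9), 7(w=1)
  7: 1(w=6), 3(w=2), 4(w=9), 6(w=1)

Step 2: Apply Dijkstra's algorithm from vertex 5:
  Visit vertex 5 (distance=0)
    Update dist[1] = 7
    Update dist[2] = 9
    Update dist[6] = 9
  Visit vertex 1 (distance=7)
    Update dist[4] = 9
    Update dist[7] = 13
  Visit vertex 2 (distance=9)
    Update dist[3] = 13

Step 3: Shortest path: 5 -> 2
Total weight: 9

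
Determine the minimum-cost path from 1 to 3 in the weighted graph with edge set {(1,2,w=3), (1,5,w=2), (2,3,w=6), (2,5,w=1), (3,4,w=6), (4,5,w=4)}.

Step 1: Build adjacency list with weights:
  1: 2(w=3), 5(w=2)
  2: 1(w=3), 3(w=6), 5(w=1)
  3: 2(w=6), 4(w=6)
  4: 3(w=6), 5(w=4)
  5: 1(w=2), 2(w=1), 4(w=4)

Step 2: Apply Dijkstra's algorithm from vertex 1:
  Visit vertex 1 (distance=0)
    Update dist[2] = 3
    Update dist[5] = 2
  Visit vertex 5 (distance=2)
    Update dist[4] = 6
  Visit vertex 2 (distance=3)
    Update dist[3] = 9
  Visit vertex 4 (distance=6)
  Visit vertex 3 (distance=9)

Step 3: Shortest path: 1 -> 2 -> 3
Total weight: 3 + 6 = 9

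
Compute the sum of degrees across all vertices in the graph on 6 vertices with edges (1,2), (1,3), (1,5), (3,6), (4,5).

Step 1: Count edges incident to each vertex:
  deg(1) = 3 (neighbors: 2, 3, 5)
  deg(2) = 1 (neighbors: 1)
  deg(3) = 2 (neighbors: 1, 6)
  deg(4) = 1 (neighbors: 5)
  deg(5) = 2 (neighbors: 1, 4)
  deg(6) = 1 (neighbors: 3)

Step 2: Sum all degrees:
  3 + 1 + 2 + 1 + 2 + 1 = 10

Verification: sum of degrees = 2 * |E| = 2 * 5 = 10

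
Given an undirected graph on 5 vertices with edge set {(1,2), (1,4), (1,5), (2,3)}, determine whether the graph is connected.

Step 1: Build adjacency list from edges:
  1: 2, 4, 5
  2: 1, 3
  3: 2
  4: 1
  5: 1

Step 2: Run BFS/DFS from vertex 1:
  Visited: {1, 2, 4, 5, 3}
  Reached 5 of 5 vertices

Step 3: All 5 vertices reached from vertex 1, so the graph is connected.
Answer: Yes, the graph is connected.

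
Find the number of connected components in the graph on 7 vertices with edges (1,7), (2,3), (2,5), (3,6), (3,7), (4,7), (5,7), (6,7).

Step 1: Build adjacency list from edges:
  1: 7
  2: 3, 5
  3: 2, 6, 7
  4: 7
  5: 2, 7
  6: 3, 7
  7: 1, 3, 4, 5, 6

Step 2: Run BFS/DFS from vertex 1:
  Visited: {1, 7, 3, 4, 5, 6, 2}
  Reached 7 of 7 vertices

Step 3: All 7 vertices reached from vertex 1, so the graph is connected.
Number of connected components: 1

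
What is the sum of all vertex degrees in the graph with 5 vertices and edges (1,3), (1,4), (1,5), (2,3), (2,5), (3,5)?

Step 1: Count edges incident to each vertex:
  deg(1) = 3 (neighbors: 3, 4, 5)
  deg(2) = 2 (neighbors: 3, 5)
  deg(3) = 3 (neighbors: 1, 2, 5)
  deg(4) = 1 (neighbors: 1)
  deg(5) = 3 (neighbors: 1, 2, 3)

Step 2: Sum all degrees:
  3 + 2 + 3 + 1 + 3 = 12

Verification: sum of degrees = 2 * |E| = 2 * 6 = 12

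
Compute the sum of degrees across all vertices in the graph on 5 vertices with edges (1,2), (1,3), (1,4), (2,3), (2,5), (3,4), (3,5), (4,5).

Step 1: Count edges incident to each vertex:
  deg(1) = 3 (neighbors: 2, 3, 4)
  deg(2) = 3 (neighbors: 1, 3, 5)
  deg(3) = 4 (neighbors: 1, 2, 4, 5)
  deg(4) = 3 (neighbors: 1, 3, 5)
  deg(5) = 3 (neighbors: 2, 3, 4)

Step 2: Sum all degrees:
  3 + 3 + 4 + 3 + 3 = 16

Verification: sum of degrees = 2 * |E| = 2 * 8 = 16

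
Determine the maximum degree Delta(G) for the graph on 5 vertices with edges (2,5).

Step 1: Count edges incident to each vertex:
  deg(1) = 0 (neighbors: none)
  deg(2) = 1 (neighbors: 5)
  deg(3) = 0 (neighbors: none)
  deg(4) = 0 (neighbors: none)
  deg(5) = 1 (neighbors: 2)

Step 2: Find maximum:
  max(0, 1, 0, 0, 1) = 1 (vertex 2)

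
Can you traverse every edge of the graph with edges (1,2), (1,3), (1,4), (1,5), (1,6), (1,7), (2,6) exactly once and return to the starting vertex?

Step 1: Find the degree of each vertex:
  deg(1) = 6
  deg(2) = 2
  deg(3) = 1
  deg(4) = 1
  deg(5) = 1
  deg(6) = 2
  deg(7) = 1

Step 2: Count vertices with odd degree:
  Odd-degree vertices: 3, 4, 5, 7 (4 total)

Step 3: Apply Euler's theorem:
  - Eulerian circuit exists iff graph is connected and all vertices have even degree
  - Eulerian path exists iff graph is connected and has 0 or 2 odd-degree vertices

Graph has 4 odd-degree vertices (need 0 or 2).
Neither Eulerian path nor Eulerian circuit exists.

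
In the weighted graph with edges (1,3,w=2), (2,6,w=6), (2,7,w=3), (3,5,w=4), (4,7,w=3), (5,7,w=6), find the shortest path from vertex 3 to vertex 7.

Step 1: Build adjacency list with weights:
  1: 3(w=2)
  2: 6(w=6), 7(w=3)
  3: 1(w=2), 5(w=4)
  4: 7(w=3)
  5: 3(w=4), 7(w=6)
  6: 2(w=6)
  7: 2(w=3), 4(w=3), 5(w=6)

Step 2: Apply Dijkstra's algorithm from vertex 3:
  Visit vertex 3 (distance=0)
    Update dist[1] = 2
    Update dist[5] = 4
  Visit vertex 1 (distance=2)
  Visit vertex 5 (distance=4)
    Update dist[7] = 10
  Visit vertex 7 (distance=10)
    Update dist[2] = 13
    Update dist[4] = 13

Step 3: Shortest path: 3 -> 5 -> 7
Total weight: 4 + 6 = 10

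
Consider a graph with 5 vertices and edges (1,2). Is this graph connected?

Step 1: Build adjacency list from edges:
  1: 2
  2: 1
  3: (none)
  4: (none)
  5: (none)

Step 2: Run BFS/DFS from vertex 1:
  Visited: {1, 2}
  Reached 2 of 5 vertices

Step 3: Only 2 of 5 vertices reached. Graph is disconnected.
Connected components: {1, 2}, {3}, {4}, {5}
Answer: No, the graph is not connected (4 components).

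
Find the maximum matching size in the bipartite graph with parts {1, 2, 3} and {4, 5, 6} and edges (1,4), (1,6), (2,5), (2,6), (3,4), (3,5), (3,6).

Step 1: List the neighbors of each left vertex:
  1: 4, 6
  2: 5, 6
  3: 4, 5, 6

Step 2: Greedily match left vertices, then look for augmenting paths:
  Match 1 -- 4
  Match 2 -- 5
  Match 3 -- 6
  No augmenting path remains.

Step 3: Verify this is maximum:
  Matching size 3 = min(|L|, |R|) = min(3, 3), which is an upper bound, so this matching is maximum.

Maximum matching: {(1,4), (2,5), (3,6)}
Size: 3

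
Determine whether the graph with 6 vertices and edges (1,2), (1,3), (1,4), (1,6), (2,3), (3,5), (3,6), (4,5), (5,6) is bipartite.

Step 1: Attempt 2-coloring using BFS:
  Start at vertex 1, assign color 0
  Color vertex 2 with color 1 (neighbor of 1)
  Color vertex 3 with color 1 (neighbor of 1)
  Color vertex 4 with color 1 (neighbor of 1)
  Color vertex 6 with color 1 (neighbor of 1)

Step 2: Conflict found! Vertices 2 and 3 are adjacent but have the same color.
This means the graph contains an odd cycle.

The graph is NOT bipartite.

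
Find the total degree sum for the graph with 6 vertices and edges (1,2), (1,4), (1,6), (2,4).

Step 1: Count edges incident to each vertex:
  deg(1) = 3 (neighbors: 2, 4, 6)
  deg(2) = 2 (neighbors: 1, 4)
  deg(3) = 0 (neighbors: none)
  deg(4) = 2 (neighbors: 1, 2)
  deg(5) = 0 (neighbors: none)
  deg(6) = 1 (neighbors: 1)

Step 2: Sum all degrees:
  3 + 2 + 0 + 2 + 0 + 1 = 8

Verification: sum of degrees = 2 * |E| = 2 * 4 = 8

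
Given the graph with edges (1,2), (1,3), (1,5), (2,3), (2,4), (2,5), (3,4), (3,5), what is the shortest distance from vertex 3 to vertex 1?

Step 1: Build adjacency list:
  1: 2, 3, 5
  2: 1, 3, 4, 5
  3: 1, 2, 4, 5
  4: 2, 3
  5: 1, 2, 3

Step 2: BFS from vertex 3 to find shortest path to 1:
  vertex 1 reached at distance 1

Step 3: Shortest path: 3 -> 1
Path length: 1 edge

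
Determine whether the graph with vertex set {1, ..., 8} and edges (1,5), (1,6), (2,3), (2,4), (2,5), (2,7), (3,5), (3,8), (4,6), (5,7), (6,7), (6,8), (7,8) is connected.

Step 1: Build adjacency list from edges:
  1: 5, 6
  2: 3, 4, 5, 7
  3: 2, 5, 8
  4: 2, 6
  5: 1, 2, 3, 7
  6: 1, 4, 7, 8
  7: 2, 5, 6, 8
  8: 3, 6, 7

Step 2: Run BFS/DFS from vertex 1:
  Visited: {1, 5, 6, 2, 3, 7, 4, 8}
  Reached 8 of 8 vertices

Step 3: All 8 vertices reached from vertex 1, so the graph is connected.
Answer: Yes, the graph is connected.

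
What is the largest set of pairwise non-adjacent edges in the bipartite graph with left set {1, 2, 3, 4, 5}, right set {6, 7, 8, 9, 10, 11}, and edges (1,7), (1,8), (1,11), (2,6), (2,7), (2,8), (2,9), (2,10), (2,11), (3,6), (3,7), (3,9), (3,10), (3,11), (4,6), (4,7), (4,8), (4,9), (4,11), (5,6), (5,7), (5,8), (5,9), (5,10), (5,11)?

Step 1: List the neighbors of each left vertex:
  1: 7, 8, 11
  2: 6, 7, 8, 9, 10, 11
  3: 6, 7, 9, 10, 11
  4: 6, 7, 8, 9, 11
  5: 6, 7, 8, 9, 10, 11

Step 2: Greedily match left vertices, then look for augmenting paths:
  Match 1 -- 7
  Match 2 -- 6
  Match 3 -- 9
  Match 4 -- 8
  Match 5 -- 10
  No augmenting path remains.

Step 3: Verify this is maximum:
  Matching size 5 = min(|L|, |R|) = min(5, 6), which is an upper bound, so this matching is maximum.

Maximum matching: {(1,7), (2,6), (3,9), (4,8), (5,10)}
Size: 5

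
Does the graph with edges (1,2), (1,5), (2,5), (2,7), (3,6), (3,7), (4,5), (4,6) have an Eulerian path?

Step 1: Find the degree of each vertex:
  deg(1) = 2
  deg(2) = 3
  deg(3) = 2
  deg(4) = 2
  deg(5) = 3
  deg(6) = 2
  deg(7) = 2

Step 2: Count vertices with odd degree:
  Odd-degree vertices: 2, 5 (2 total)

Step 3: Apply Euler's theorem:
  - Eulerian circuit exists iff graph is connected and all vertices have even degree
  - Eulerian path exists iff graph is connected and has 0 or 2 odd-degree vertices

Graph is connected with exactly 2 odd-degree vertices (2, 5).
Eulerian path exists (starting and ending at the odd-degree vertices), but no Eulerian circuit.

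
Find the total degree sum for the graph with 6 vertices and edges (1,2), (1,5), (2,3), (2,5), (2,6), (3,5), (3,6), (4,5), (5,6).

Step 1: Count edges incident to each vertex:
  deg(1) = 2 (neighbors: 2, 5)
  deg(2) = 4 (neighbors: 1, 3, 5, 6)
  deg(3) = 3 (neighbors: 2, 5, 6)
  deg(4) = 1 (neighbors: 5)
  deg(5) = 5 (neighbors: 1, 2, 3, 4, 6)
  deg(6) = 3 (neighbors: 2, 3, 5)

Step 2: Sum all degrees:
  2 + 4 + 3 + 1 + 5 + 3 = 18

Verification: sum of degrees = 2 * |E| = 2 * 9 = 18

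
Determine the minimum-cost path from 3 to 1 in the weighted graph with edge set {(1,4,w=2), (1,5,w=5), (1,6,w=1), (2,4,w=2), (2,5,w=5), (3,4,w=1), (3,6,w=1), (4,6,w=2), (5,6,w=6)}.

Step 1: Build adjacency list with weights:
  1: 4(w=2), 5(w=5), 6(w=1)
  2: 4(w=2), 5(w=5)
  3: 4(w=1), 6(w=1)
  4: 1(w=2), 2(w=2), 3(w=1), 6(w=2)
  5: 1(w=5), 2(w=5), 6(w=6)
  6: 1(w=1), 3(w=1), 4(w=2), 5(w=6)

Step 2: Apply Dijkstra's algorithm from vertex 3:
  Visit vertex 3 (distance=0)
    Update dist[4] = 1
    Update dist[6] = 1
  Visit vertex 4 (distance=1)
    Update dist[1] = 3
    Update dist[2] = 3
  Visit vertex 6 (distance=1)
    Update dist[1] = 2
    Update dist[5] = 7
  Visit vertex 1 (distance=2)

Step 3: Shortest path: 3 -> 6 -> 1
Total weight: 1 + 1 = 2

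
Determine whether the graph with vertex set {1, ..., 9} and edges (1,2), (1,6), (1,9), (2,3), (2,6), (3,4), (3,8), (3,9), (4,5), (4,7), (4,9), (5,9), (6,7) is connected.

Step 1: Build adjacency list from edges:
  1: 2, 6, 9
  2: 1, 3, 6
  3: 2, 4, 8, 9
  4: 3, 5, 7, 9
  5: 4, 9
  6: 1, 2, 7
  7: 4, 6
  8: 3
  9: 1, 3, 4, 5

Step 2: Run BFS/DFS from vertex 1:
  Visited: {1, 2, 6, 9, 3, 7, 4, 5, 8}
  Reached 9 of 9 vertices

Step 3: All 9 vertices reached from vertex 1, so the graph is connected.
Answer: Yes, the graph is connected.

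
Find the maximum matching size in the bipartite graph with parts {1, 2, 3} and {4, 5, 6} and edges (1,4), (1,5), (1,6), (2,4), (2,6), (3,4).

Step 1: List the neighbors of each left vertex:
  1: 4, 5, 6
  2: 4, 6
  3: 4

Step 2: Greedily match left vertices, then look for augmenting paths:
  Match 1 -- 5
  Match 2 -- 6
  Match 3 -- 4
  No augmenting path remains.

Step 3: Verify this is maximum:
  Matching size 3 = min(|L|, |R|) = min(3, 3), which is an upper bound, so this matching is maximum.

Maximum matching: {(1,5), (2,6), (3,4)}
Size: 3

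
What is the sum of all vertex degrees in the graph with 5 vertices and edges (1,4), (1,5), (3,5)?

Step 1: Count edges incident to each vertex:
  deg(1) = 2 (neighbors: 4, 5)
  deg(2) = 0 (neighbors: none)
  deg(3) = 1 (neighbors: 5)
  deg(4) = 1 (neighbors: 1)
  deg(5) = 2 (neighbors: 1, 3)

Step 2: Sum all degrees:
  2 + 0 + 1 + 1 + 2 = 6

Verification: sum of degrees = 2 * |E| = 2 * 3 = 6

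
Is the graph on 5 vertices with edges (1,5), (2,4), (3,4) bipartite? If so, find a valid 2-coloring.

Step 1: Attempt 2-coloring using BFS:
  Start at vertex 1, assign color 0
  Color vertex 5 with color 1 (neighbor of 1)
  Start new component at vertex 2, assign color 0
  Color vertex 4 with color 1 (neighbor of 2)
  Color vertex 3 with color 0 (neighbor of 4)

Step 2: 2-coloring succeeded. No conflicts found.
  Set A (color 0): {1, 2, 3}
  Set B (color 1): {4, 5}

The graph is bipartite with partition {1, 2, 3}, {4, 5}.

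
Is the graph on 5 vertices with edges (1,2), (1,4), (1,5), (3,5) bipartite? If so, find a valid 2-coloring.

Step 1: Attempt 2-coloring using BFS:
  Start at vertex 1, assign color 0
  Color vertex 2 with color 1 (neighbor of 1)
  Color vertex 4 with color 1 (neighbor of 1)
  Color vertex 5 with color 1 (neighbor of 1)
  Color vertex 3 with color 0 (neighbor of 5)

Step 2: 2-coloring succeeded. No conflicts found.
  Set A (color 0): {1, 3}
  Set B (color 1): {2, 4, 5}

The graph is bipartite with partition {1, 3}, {2, 4, 5}.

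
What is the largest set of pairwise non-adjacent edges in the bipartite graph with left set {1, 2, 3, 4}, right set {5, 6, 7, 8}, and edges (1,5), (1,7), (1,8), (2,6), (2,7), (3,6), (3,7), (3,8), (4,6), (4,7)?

Step 1: List the neighbors of each left vertex:
  1: 5, 7, 8
  2: 6, 7
  3: 6, 7, 8
  4: 6, 7

Step 2: Greedily match left vertices, then look for augmenting paths:
  Match 1 -- 5
  Match 2 -- 6
  Match 3 -- 8
  Match 4 -- 7
  No augmenting path remains.

Step 3: Verify this is maximum:
  Matching size 4 = min(|L|, |R|) = min(4, 4), which is an upper bound, so this matching is maximum.

Maximum matching: {(1,5), (2,6), (3,8), (4,7)}
Size: 4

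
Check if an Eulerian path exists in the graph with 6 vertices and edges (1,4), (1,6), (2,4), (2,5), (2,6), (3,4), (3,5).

Step 1: Find the degree of each vertex:
  deg(1) = 2
  deg(2) = 3
  deg(3) = 2
  deg(4) = 3
  deg(5) = 2
  deg(6) = 2

Step 2: Count vertices with odd degree:
  Odd-degree vertices: 2, 4 (2 total)

Step 3: Apply Euler's theorem:
  - Eulerian circuit exists iff graph is connected and all vertices have even degree
  - Eulerian path exists iff graph is connected and has 0 or 2 odd-degree vertices

Graph is connected with exactly 2 odd-degree vertices (2, 4).
Eulerian path exists (starting and ending at the odd-degree vertices), but no Eulerian circuit.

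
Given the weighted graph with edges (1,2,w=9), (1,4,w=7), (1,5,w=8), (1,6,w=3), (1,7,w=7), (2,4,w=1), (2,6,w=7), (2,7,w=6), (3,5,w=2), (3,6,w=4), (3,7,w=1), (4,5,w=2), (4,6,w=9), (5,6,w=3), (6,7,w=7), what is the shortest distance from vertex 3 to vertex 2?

Step 1: Build adjacency list with weights:
  1: 2(w=9), 4(w=7), 5(w=8), 6(w=3), 7(w=7)
  2: 1(w=9), 4(w=1), 6(w=7), 7(w=6)
  3: 5(w=2), 6(w=4), 7(w=1)
  4: 1(w=7), 2(w=1), 5(w=2), 6(w=9)
  5: 1(w=8), 3(w=2), 4(w=2), 6(w=3)
  6: 1(w=3), 2(w=7), 3(w=4), 4(w=9), 5(w=3), 7(w=7)
  7: 1(w=7), 2(w=6), 3(w=1), 6(w=7)

Step 2: Apply Dijkstra's algorithm from vertex 3:
  Visit vertex 3 (distance=0)
    Update dist[5] = 2
    Update dist[6] = 4
    Update dist[7] = 1
  Visit vertex 7 (distance=1)
    Update dist[1] = 8
    Update dist[2] = 7
  Visit vertex 5 (distance=2)
    Update dist[4] = 4
  Visit vertex 4 (distance=4)
    Update dist[2] = 5
  Visit vertex 6 (distance=4)
    Update dist[1] = 7
  Visit vertex 2 (distance=5)

Step 3: Shortest path: 3 -> 5 -> 4 -> 2
Total weight: 2 + 2 + 1 = 5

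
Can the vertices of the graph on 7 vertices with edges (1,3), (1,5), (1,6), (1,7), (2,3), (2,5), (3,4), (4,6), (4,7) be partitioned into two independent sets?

Step 1: Attempt 2-coloring using BFS:
  Start at vertex 1, assign color 0
  Color vertex 3 with color 1 (neighbor of 1)
  Color vertex 5 with color 1 (neighbor of 1)
  Color vertex 6 with color 1 (neighbor of 1)
  Color vertex 7 with color 1 (neighbor of 1)
  Color vertex 2 with color 0 (neighbor of 3)
  Color vertex 4 with color 0 (neighbor of 3)

Step 2: 2-coloring succeeded. No conflicts found.
  Set A (color 0): {1, 2, 4}
  Set B (color 1): {3, 5, 6, 7}

The graph is bipartite with partition {1, 2, 4}, {3, 5, 6, 7}.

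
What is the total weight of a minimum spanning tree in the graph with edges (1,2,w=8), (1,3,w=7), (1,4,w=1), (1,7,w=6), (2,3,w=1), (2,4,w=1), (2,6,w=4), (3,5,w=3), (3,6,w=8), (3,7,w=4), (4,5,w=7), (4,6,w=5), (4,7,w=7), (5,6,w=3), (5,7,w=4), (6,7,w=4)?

Apply Kruskal's algorithm (sort edges by weight, add if no cycle):

Sorted edges by weight:
  (1,4) w=1
  (2,3) w=1
  (2,4) w=1
  (3,5) w=3
  (5,6) w=3
  (2,6) w=4
  (3,7) w=4
  (5,7) w=4
  (6,7) w=4
  (4,6) w=5
  (1,7) w=6
  (1,3) w=7
  (4,5) w=7
  (4,7) w=7
  (1,2) w=8
  (3,6) w=8

Add edge (1,4) w=1 -- no cycle. Running total: 1
Add edge (2,3) w=1 -- no cycle. Running total: 2
Add edge (2,4) w=1 -- no cycle. Running total: 3
Add edge (3,5) w=3 -- no cycle. Running total: 6
Add edge (5,6) w=3 -- no cycle. Running total: 9
Skip edge (2,6) w=4 -- would create cycle
Add edge (3,7) w=4 -- no cycle. Running total: 13

MST edges: (1,4,w=1), (2,3,w=1), (2,4,w=1), (3,5,w=3), (5,6,w=3), (3,7,w=4)
Total MST weight: 1 + 1 + 1 + 3 + 3 + 4 = 13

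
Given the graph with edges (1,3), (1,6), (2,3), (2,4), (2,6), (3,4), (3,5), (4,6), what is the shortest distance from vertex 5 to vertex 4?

Step 1: Build adjacency list:
  1: 3, 6
  2: 3, 4, 6
  3: 1, 2, 4, 5
  4: 2, 3, 6
  5: 3
  6: 1, 2, 4

Step 2: BFS from vertex 5 to find shortest path to 4:
  vertex 3 reached at distance 1
  vertex 1 reached at distance 2
  vertex 2 reached at distance 2
  vertex 4 reached at distance 2

Step 3: Shortest path: 5 -> 3 -> 4
Path length: 2 edges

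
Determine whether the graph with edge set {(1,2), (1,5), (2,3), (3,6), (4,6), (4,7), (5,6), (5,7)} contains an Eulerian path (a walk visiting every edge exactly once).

Step 1: Find the degree of each vertex:
  deg(1) = 2
  deg(2) = 2
  deg(3) = 2
  deg(4) = 2
  deg(5) = 3
  deg(6) = 3
  deg(7) = 2

Step 2: Count vertices with odd degree:
  Odd-degree vertices: 5, 6 (2 total)

Step 3: Apply Euler's theorem:
  - Eulerian circuit exists iff graph is connected and all vertices have even degree
  - Eulerian path exists iff graph is connected and has 0 or 2 odd-degree vertices

Graph is connected with exactly 2 odd-degree vertices (5, 6).
Eulerian path exists (starting and ending at the odd-degree vertices), but no Eulerian circuit.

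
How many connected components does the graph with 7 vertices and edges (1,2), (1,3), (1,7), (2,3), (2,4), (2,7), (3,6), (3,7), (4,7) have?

Step 1: Build adjacency list from edges:
  1: 2, 3, 7
  2: 1, 3, 4, 7
  3: 1, 2, 6, 7
  4: 2, 7
  5: (none)
  6: 3
  7: 1, 2, 3, 4

Step 2: Run BFS/DFS from vertex 1:
  Visited: {1, 2, 3, 7, 4, 6}
  Reached 6 of 7 vertices

Step 3: Only 6 of 7 vertices reached. Graph is disconnected.
Connected components: {1, 2, 3, 4, 6, 7}, {5}
Number of connected components: 2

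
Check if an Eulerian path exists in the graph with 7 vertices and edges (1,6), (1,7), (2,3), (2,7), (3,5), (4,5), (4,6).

Step 1: Find the degree of each vertex:
  deg(1) = 2
  deg(2) = 2
  deg(3) = 2
  deg(4) = 2
  deg(5) = 2
  deg(6) = 2
  deg(7) = 2

Step 2: Count vertices with odd degree:
  All vertices have even degree (0 odd-degree vertices)

Step 3: Apply Euler's theorem:
  - Eulerian circuit exists iff graph is connected and all vertices have even degree
  - Eulerian path exists iff graph is connected and has 0 or 2 odd-degree vertices

Graph is connected with 0 odd-degree vertices.
Both Eulerian circuit and Eulerian path exist.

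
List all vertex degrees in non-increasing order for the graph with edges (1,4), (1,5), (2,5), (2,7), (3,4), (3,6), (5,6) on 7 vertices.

Step 1: Count edges incident to each vertex:
  deg(1) = 2 (neighbors: 4, 5)
  deg(2) = 2 (neighbors: 5, 7)
  deg(3) = 2 (neighbors: 4, 6)
  deg(4) = 2 (neighbors: 1, 3)
  deg(5) = 3 (neighbors: 1, 2, 6)
  deg(6) = 2 (neighbors: 3, 5)
  deg(7) = 1 (neighbors: 2)

Step 2: Sort degrees in non-increasing order:
  Degrees: [2, 2, 2, 2, 3, 2, 1] -> sorted: [3, 2, 2, 2, 2, 2, 1]

Degree sequence: [3, 2, 2, 2, 2, 2, 1]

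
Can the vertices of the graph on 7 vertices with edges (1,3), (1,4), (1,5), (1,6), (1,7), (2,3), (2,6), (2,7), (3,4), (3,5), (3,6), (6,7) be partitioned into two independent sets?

Step 1: Attempt 2-coloring using BFS:
  Start at vertex 1, assign color 0
  Color vertex 3 with color 1 (neighbor of 1)
  Color vertex 4 with color 1 (neighbor of 1)
  Color vertex 5 with color 1 (neighbor of 1)
  Color vertex 6 with color 1 (neighbor of 1)
  Color vertex 7 with color 1 (neighbor of 1)
  Color vertex 2 with color 0 (neighbor of 3)

Step 2: Conflict found! Vertices 3 and 4 are adjacent but have the same color.
This means the graph contains an odd cycle.

The graph is NOT bipartite.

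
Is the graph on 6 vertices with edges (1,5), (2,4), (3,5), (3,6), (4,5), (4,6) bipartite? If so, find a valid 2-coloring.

Step 1: Attempt 2-coloring using BFS:
  Start at vertex 1, assign color 0
  Color vertex 5 with color 1 (neighbor of 1)
  Color vertex 3 with color 0 (neighbor of 5)
  Color vertex 4 with color 0 (neighbor of 5)
  Color vertex 6 with color 1 (neighbor of 3)
  Color vertex 2 with color 1 (neighbor of 4)

Step 2: 2-coloring succeeded. No conflicts found.
  Set A (color 0): {1, 3, 4}
  Set B (color 1): {2, 5, 6}

The graph is bipartite with partition {1, 3, 4}, {2, 5, 6}.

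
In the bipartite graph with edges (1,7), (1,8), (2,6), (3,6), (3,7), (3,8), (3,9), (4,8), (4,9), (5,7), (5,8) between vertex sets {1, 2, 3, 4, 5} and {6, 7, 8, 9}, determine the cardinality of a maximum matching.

Step 1: List the neighbors of each left vertex:
  1: 7, 8
  2: 6
  3: 6, 7, 8, 9
  4: 8, 9
  5: 7, 8

Step 2: Greedily match left vertices, then look for augmenting paths:
  Match 1 -- 7
  Match 2 -- 6
  Match 3 -- 8
  Match 4 -- 9
  No augmenting path remains.

Step 3: Verify this is maximum:
  Matching size 4 = min(|L|, |R|) = min(5, 4), which is an upper bound, so this matching is maximum.

Maximum matching: {(1,7), (2,6), (3,8), (4,9)}
Size: 4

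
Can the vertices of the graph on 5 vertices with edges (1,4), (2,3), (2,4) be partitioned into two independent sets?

Step 1: Attempt 2-coloring using BFS:
  Start at vertex 1, assign color 0
  Color vertex 4 with color 1 (neighbor of 1)
  Color vertex 2 with color 0 (neighbor of 4)
  Color vertex 3 with color 1 (neighbor of 2)
  Start new component at vertex 5, assign color 0

Step 2: 2-coloring succeeded. No conflicts found.
  Set A (color 0): {1, 2, 5}
  Set B (color 1): {3, 4}

The graph is bipartite with partition {1, 2, 5}, {3, 4}.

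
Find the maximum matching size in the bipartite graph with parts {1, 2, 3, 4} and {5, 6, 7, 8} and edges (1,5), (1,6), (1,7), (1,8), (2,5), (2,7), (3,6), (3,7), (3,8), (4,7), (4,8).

Step 1: List the neighbors of each left vertex:
  1: 5, 6, 7, 8
  2: 5, 7
  3: 6, 7, 8
  4: 7, 8

Step 2: Greedily match left vertices, then look for augmenting paths:
  Match 1 -- 5
  Match 2 -- 7
  Match 3 -- 6
  Match 4 -- 8
  No augmenting path remains.

Step 3: Verify this is maximum:
  Matching size 4 = min(|L|, |R|) = min(4, 4), which is an upper bound, so this matching is maximum.

Maximum matching: {(1,5), (2,7), (3,6), (4,8)}
Size: 4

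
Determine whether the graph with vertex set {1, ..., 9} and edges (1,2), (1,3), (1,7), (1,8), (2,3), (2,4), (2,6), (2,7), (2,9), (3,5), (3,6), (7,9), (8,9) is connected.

Step 1: Build adjacency list from edges:
  1: 2, 3, 7, 8
  2: 1, 3, 4, 6, 7, 9
  3: 1, 2, 5, 6
  4: 2
  5: 3
  6: 2, 3
  7: 1, 2, 9
  8: 1, 9
  9: 2, 7, 8

Step 2: Run BFS/DFS from vertex 1:
  Visited: {1, 2, 3, 7, 8, 4, 6, 9, 5}
  Reached 9 of 9 vertices

Step 3: All 9 vertices reached from vertex 1, so the graph is connected.
Answer: Yes, the graph is connected.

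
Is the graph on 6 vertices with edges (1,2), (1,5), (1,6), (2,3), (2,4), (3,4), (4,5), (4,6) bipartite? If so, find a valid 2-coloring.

Step 1: Attempt 2-coloring using BFS:
  Start at vertex 1, assign color 0
  Color vertex 2 with color 1 (neighbor of 1)
  Color vertex 5 with color 1 (neighbor of 1)
  Color vertex 6 with color 1 (neighbor of 1)
  Color vertex 3 with color 0 (neighbor of 2)
  Color vertex 4 with color 0 (neighbor of 2)

Step 2: Conflict found! Vertices 3 and 4 are adjacent but have the same color.
This means the graph contains an odd cycle.

The graph is NOT bipartite.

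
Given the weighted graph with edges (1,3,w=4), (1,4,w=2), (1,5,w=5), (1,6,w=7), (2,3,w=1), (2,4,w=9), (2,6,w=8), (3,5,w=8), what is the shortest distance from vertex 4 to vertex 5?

Step 1: Build adjacency list with weights:
  1: 3(w=4), 4(w=2), 5(w=5), 6(w=7)
  2: 3(w=1), 4(w=9), 6(w=8)
  3: 1(w=4), 2(w=1), 5(w=8)
  4: 1(w=2), 2(w=9)
  5: 1(w=5), 3(w=8)
  6: 1(w=7), 2(w=8)

Step 2: Apply Dijkstra's algorithm from vertex 4:
  Visit vertex 4 (distance=0)
    Update dist[1] = 2
    Update dist[2] = 9
  Visit vertex 1 (distance=2)
    Update dist[3] = 6
    Update dist[5] = 7
    Update dist[6] = 9
  Visit vertex 3 (distance=6)
    Update dist[2] = 7
  Visit vertex 2 (distance=7)
  Visit vertex 5 (distance=7)

Step 3: Shortest path: 4 -> 1 -> 5
Total weight: 2 + 5 = 7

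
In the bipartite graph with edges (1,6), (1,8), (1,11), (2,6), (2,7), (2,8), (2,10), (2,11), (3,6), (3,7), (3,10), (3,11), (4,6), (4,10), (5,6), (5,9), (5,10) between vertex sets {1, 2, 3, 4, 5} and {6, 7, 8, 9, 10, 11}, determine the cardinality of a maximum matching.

Step 1: List the neighbors of each left vertex:
  1: 6, 8, 11
  2: 6, 7, 8, 10, 11
  3: 6, 7, 10, 11
  4: 6, 10
  5: 6, 9, 10

Step 2: Greedily match left vertices, then look for augmenting paths:
  Match 1 -- 8
  Match 2 -- 7
  Match 3 -- 10
  Match 4 -- 6
  Match 5 -- 9
  No augmenting path remains.

Step 3: Verify this is maximum:
  Matching size 5 = min(|L|, |R|) = min(5, 6), which is an upper bound, so this matching is maximum.

Maximum matching: {(1,8), (2,7), (3,10), (4,6), (5,9)}
Size: 5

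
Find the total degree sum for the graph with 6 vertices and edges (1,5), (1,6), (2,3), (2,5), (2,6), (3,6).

Step 1: Count edges incident to each vertex:
  deg(1) = 2 (neighbors: 5, 6)
  deg(2) = 3 (neighbors: 3, 5, 6)
  deg(3) = 2 (neighbors: 2, 6)
  deg(4) = 0 (neighbors: none)
  deg(5) = 2 (neighbors: 1, 2)
  deg(6) = 3 (neighbors: 1, 2, 3)

Step 2: Sum all degrees:
  2 + 3 + 2 + 0 + 2 + 3 = 12

Verification: sum of degrees = 2 * |E| = 2 * 6 = 12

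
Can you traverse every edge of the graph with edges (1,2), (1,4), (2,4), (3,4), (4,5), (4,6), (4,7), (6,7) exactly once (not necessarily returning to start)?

Step 1: Find the degree of each vertex:
  deg(1) = 2
  deg(2) = 2
  deg(3) = 1
  deg(4) = 6
  deg(5) = 1
  deg(6) = 2
  deg(7) = 2

Step 2: Count vertices with odd degree:
  Odd-degree vertices: 3, 5 (2 total)

Step 3: Apply Euler's theorem:
  - Eulerian circuit exists iff graph is connected and all vertices have even degree
  - Eulerian path exists iff graph is connected and has 0 or 2 odd-degree vertices

Graph is connected with exactly 2 odd-degree vertices (3, 5).
Eulerian path exists (starting and ending at the odd-degree vertices), but no Eulerian circuit.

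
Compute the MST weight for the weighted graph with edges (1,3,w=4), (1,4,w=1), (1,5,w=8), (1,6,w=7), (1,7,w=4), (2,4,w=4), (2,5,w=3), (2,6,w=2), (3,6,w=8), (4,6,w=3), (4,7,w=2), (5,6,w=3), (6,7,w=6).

Apply Kruskal's algorithm (sort edges by weight, add if no cycle):

Sorted edges by weight:
  (1,4) w=1
  (2,6) w=2
  (4,7) w=2
  (2,5) w=3
  (4,6) w=3
  (5,6) w=3
  (1,3) w=4
  (1,7) w=4
  (2,4) w=4
  (6,7) w=6
  (1,6) w=7
  (1,5) w=8
  (3,6) w=8

Add edge (1,4) w=1 -- no cycle. Running total: 1
Add edge (2,6) w=2 -- no cycle. Running total: 3
Add edge (4,7) w=2 -- no cycle. Running total: 5
Add edge (2,5) w=3 -- no cycle. Running total: 8
Add edge (4,6) w=3 -- no cycle. Running total: 11
Skip edge (5,6) w=3 -- would create cycle
Add edge (1,3) w=4 -- no cycle. Running total: 15

MST edges: (1,4,w=1), (2,6,w=2), (4,7,w=2), (2,5,w=3), (4,6,w=3), (1,3,w=4)
Total MST weight: 1 + 2 + 2 + 3 + 3 + 4 = 15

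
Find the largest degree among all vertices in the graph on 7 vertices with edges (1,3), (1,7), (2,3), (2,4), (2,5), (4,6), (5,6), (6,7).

Step 1: Count edges incident to each vertex:
  deg(1) = 2 (neighbors: 3, 7)
  deg(2) = 3 (neighbors: 3, 4, 5)
  deg(3) = 2 (neighbors: 1, 2)
  deg(4) = 2 (neighbors: 2, 6)
  deg(5) = 2 (neighbors: 2, 6)
  deg(6) = 3 (neighbors: 4, 5, 7)
  deg(7) = 2 (neighbors: 1, 6)

Step 2: Find maximum:
  max(2, 3, 2, 2, 2, 3, 2) = 3 (vertex 2)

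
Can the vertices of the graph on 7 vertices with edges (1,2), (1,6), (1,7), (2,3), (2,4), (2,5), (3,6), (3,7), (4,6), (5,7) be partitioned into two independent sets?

Step 1: Attempt 2-coloring using BFS:
  Start at vertex 1, assign color 0
  Color vertex 2 with color 1 (neighbor of 1)
  Color vertex 6 with color 1 (neighbor of 1)
  Color vertex 7 with color 1 (neighbor of 1)
  Color vertex 3 with color 0 (neighbor of 2)
  Color vertex 4 with color 0 (neighbor of 2)
  Color vertex 5 with color 0 (neighbor of 2)

Step 2: 2-coloring succeeded. No conflicts found.
  Set A (color 0): {1, 3, 4, 5}
  Set B (color 1): {2, 6, 7}

The graph is bipartite with partition {1, 3, 4, 5}, {2, 6, 7}.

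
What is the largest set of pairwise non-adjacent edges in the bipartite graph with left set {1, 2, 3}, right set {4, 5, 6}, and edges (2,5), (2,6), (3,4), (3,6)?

Step 1: List the neighbors of each left vertex:
  1: (none)
  2: 5, 6
  3: 4, 6

Step 2: Greedily match left vertices, then look for augmenting paths:
  Match 2 -- 5
  Match 3 -- 4
  No augmenting path remains.

Step 3: Verify this is maximum:
  Matching has size 2. The vertex set {2, 3} covers every edge and has size 2; any matching has at most one edge per cover vertex, so 2 is maximum (König's theorem).

Maximum matching: {(2,5), (3,4)}
Size: 2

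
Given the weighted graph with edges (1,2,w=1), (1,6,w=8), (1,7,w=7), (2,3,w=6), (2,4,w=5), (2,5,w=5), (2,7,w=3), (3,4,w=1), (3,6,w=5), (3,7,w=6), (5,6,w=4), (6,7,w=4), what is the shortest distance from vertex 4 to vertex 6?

Step 1: Build adjacency list with weights:
  1: 2(w=1), 6(w=8), 7(w=7)
  2: 1(w=1), 3(w=6), 4(w=5), 5(w=5), 7(w=3)
  3: 2(w=6), 4(w=1), 6(w=5), 7(w=6)
  4: 2(w=5), 3(w=1)
  5: 2(w=5), 6(w=4)
  6: 1(w=8), 3(w=5), 5(w=4), 7(w=4)
  7: 1(w=7), 2(w=3), 3(w=6), 6(w=4)

Step 2: Apply Dijkstra's algorithm from vertex 4:
  Visit vertex 4 (distance=0)
    Update dist[2] = 5
    Update dist[3] = 1
  Visit vertex 3 (distance=1)
    Update dist[6] = 6
    Update dist[7] = 7
  Visit vertex 2 (distance=5)
    Update dist[1] = 6
    Update dist[5] = 10
  Visit vertex 1 (distance=6)
  Visit vertex 6 (distance=6)

Step 3: Shortest path: 4 -> 3 -> 6
Total weight: 1 + 5 = 6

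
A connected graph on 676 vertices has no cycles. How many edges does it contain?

A tree on n vertices always has exactly n - 1 edges.
For n = 676: edges = 676 - 1 = 675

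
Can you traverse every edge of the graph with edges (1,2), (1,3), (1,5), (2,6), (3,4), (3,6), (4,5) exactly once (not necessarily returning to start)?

Step 1: Find the degree of each vertex:
  deg(1) = 3
  deg(2) = 2
  deg(3) = 3
  deg(4) = 2
  deg(5) = 2
  deg(6) = 2

Step 2: Count vertices with odd degree:
  Odd-degree vertices: 1, 3 (2 total)

Step 3: Apply Euler's theorem:
  - Eulerian circuit exists iff graph is connected and all vertices have even degree
  - Eulerian path exists iff graph is connected and has 0 or 2 odd-degree vertices

Graph is connected with exactly 2 odd-degree vertices (1, 3).
Eulerian path exists (starting and ending at the odd-degree vertices), but no Eulerian circuit.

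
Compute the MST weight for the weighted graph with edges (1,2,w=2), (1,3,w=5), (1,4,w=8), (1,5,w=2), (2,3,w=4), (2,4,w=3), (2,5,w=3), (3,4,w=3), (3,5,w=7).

Apply Kruskal's algorithm (sort edges by weight, add if no cycle):

Sorted edges by weight:
  (1,2) w=2
  (1,5) w=2
  (2,4) w=3
  (2,5) w=3
  (3,4) w=3
  (2,3) w=4
  (1,3) w=5
  (3,5) w=7
  (1,4) w=8

Add edge (1,2) w=2 -- no cycle. Running total: 2
Add edge (1,5) w=2 -- no cycle. Running total: 4
Add edge (2,4) w=3 -- no cycle. Running total: 7
Skip edge (2,5) w=3 -- would create cycle
Add edge (3,4) w=3 -- no cycle. Running total: 10

MST edges: (1,2,w=2), (1,5,w=2), (2,4,w=3), (3,4,w=3)
Total MST weight: 2 + 2 + 3 + 3 = 10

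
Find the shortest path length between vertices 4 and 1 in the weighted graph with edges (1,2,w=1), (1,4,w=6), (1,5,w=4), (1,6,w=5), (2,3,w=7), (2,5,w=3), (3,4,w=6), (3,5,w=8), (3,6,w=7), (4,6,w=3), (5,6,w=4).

Step 1: Build adjacency list with weights:
  1: 2(w=1), 4(w=6), 5(w=4), 6(w=5)
  2: 1(w=1), 3(w=7), 5(w=3)
  3: 2(w=7), 4(w=6), 5(w=8), 6(w=7)
  4: 1(w=6), 3(w=6), 6(w=3)
  5: 1(w=4), 2(w=3), 3(w=8), 6(w=4)
  6: 1(w=5), 3(w=7), 4(w=3), 5(w=4)

Step 2: Apply Dijkstra's algorithm from vertex 4:
  Visit vertex 4 (distance=0)
    Update dist[1] = 6
    Update dist[3] = 6
    Update dist[6] = 3
  Visit vertex 6 (distance=3)
    Update dist[5] = 7
  Visit vertex 1 (distance=6)
    Update dist[2] = 7

Step 3: Shortest path: 4 -> 1
Total weight: 6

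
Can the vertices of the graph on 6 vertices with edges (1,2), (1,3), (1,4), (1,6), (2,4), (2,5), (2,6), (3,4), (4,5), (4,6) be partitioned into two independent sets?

Step 1: Attempt 2-coloring using BFS:
  Start at vertex 1, assign color 0
  Color vertex 2 with color 1 (neighbor of 1)
  Color vertex 3 with color 1 (neighbor of 1)
  Color vertex 4 with color 1 (neighbor of 1)
  Color vertex 6 with color 1 (neighbor of 1)

Step 2: Conflict found! Vertices 2 and 4 are adjacent but have the same color.
This means the graph contains an odd cycle.

The graph is NOT bipartite.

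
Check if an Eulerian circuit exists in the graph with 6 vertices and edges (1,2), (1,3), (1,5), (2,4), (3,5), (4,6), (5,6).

Step 1: Find the degree of each vertex:
  deg(1) = 3
  deg(2) = 2
  deg(3) = 2
  deg(4) = 2
  deg(5) = 3
  deg(6) = 2

Step 2: Count vertices with odd degree:
  Odd-degree vertices: 1, 5 (2 total)

Step 3: Apply Euler's theorem:
  - Eulerian circuit exists iff graph is connected and all vertices have even degree
  - Eulerian path exists iff graph is connected and has 0 or 2 odd-degree vertices

Graph is connected with exactly 2 odd-degree vertices (1, 5).
Eulerian path exists (starting and ending at the odd-degree vertices), but no Eulerian circuit.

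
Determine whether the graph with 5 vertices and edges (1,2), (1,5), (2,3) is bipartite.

Step 1: Attempt 2-coloring using BFS:
  Start at vertex 1, assign color 0
  Color vertex 2 with color 1 (neighbor of 1)
  Color vertex 5 with color 1 (neighbor of 1)
  Color vertex 3 with color 0 (neighbor of 2)
  Start new component at vertex 4, assign color 0

Step 2: 2-coloring succeeded. No conflicts found.
  Set A (color 0): {1, 3, 4}
  Set B (color 1): {2, 5}

The graph is bipartite with partition {1, 3, 4}, {2, 5}.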